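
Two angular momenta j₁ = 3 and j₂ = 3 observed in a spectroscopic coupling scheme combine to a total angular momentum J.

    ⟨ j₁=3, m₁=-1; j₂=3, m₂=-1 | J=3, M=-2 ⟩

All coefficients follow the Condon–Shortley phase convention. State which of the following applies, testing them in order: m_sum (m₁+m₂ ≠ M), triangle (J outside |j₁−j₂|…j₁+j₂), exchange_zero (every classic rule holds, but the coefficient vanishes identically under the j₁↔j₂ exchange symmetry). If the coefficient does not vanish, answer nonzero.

m-sum: m₁+m₂ = -1+(-1) = -2, M = -2  ✓
triangle: |j₁−j₂| = 0 ≤ J = 3 ≤ j₁+j₂ = 6  ✓
exchange: j₁=j₂ and m₁=m₂, and (−1)^(j₁+j₂−J) = (−1)^3 = −1 forces ⟨j₁m₁;j₂m₂|JM⟩ = −⟨j₂m₂;j₁m₁|JM⟩ = −⟨j₁m₁;j₂m₂|JM⟩ ⇒ the coefficient vanishes identically
Racah sum check: Σ_k collapses to 0 ⇒ CG = 0

exchange_zero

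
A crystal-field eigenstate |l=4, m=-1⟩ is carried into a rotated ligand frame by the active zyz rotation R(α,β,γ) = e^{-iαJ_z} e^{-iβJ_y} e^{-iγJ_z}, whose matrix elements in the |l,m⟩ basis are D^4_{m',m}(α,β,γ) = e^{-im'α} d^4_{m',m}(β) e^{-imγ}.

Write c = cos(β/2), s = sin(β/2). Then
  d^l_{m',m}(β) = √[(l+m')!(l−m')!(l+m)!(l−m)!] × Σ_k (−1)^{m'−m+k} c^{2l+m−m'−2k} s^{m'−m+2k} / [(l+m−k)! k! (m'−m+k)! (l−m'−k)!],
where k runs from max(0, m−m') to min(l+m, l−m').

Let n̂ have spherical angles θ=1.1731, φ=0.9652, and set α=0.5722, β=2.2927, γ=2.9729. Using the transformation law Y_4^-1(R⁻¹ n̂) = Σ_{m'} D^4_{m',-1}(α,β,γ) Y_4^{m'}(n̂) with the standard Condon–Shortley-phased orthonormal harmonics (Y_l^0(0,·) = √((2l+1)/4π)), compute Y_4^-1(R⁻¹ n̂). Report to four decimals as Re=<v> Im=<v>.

Re=-0.3220 Im=-0.0732

Need the full column D^4_{m',-1} for m'=−4..4 at α=0.5722, β=2.2927, γ=2.9729.
cos(β/2)=0.411816, sin(β/2)=0.911267
d^4_{-4,-1}: single k=3 term ⇒ +0.067073;  D = +0.035019-0.057206i
d^4_{-3,-1}: k∈[2..3] ⇒ +0.032150 -0.262371 = -0.230221;  D = +0.005269+0.230160i
d^4_{-2,-1}: k∈[1..3] ⇒ +0.007766 -0.190134 +0.620660 = +0.438291;  D = -0.245698-0.362949i
d^4_{-1,-1}: k∈[0..3] ⇒ +0.000827 -0.060758 +0.595001 -0.971137 = -0.436067;  D = +0.401046+0.171220i
d^4_{0,-1}: k∈[0..3] ⇒ -0.008186 +0.240503 -1.177619 +0.961032 = +0.015729;  D = -0.015506+0.002641i
d^4_{1,-1}: k∈[0..3] ⇒ +0.040505 -0.595001 +1.456706 -0.475516 = +0.426695;  D = -0.314844+0.287996i
d^4_{2,-1}: k∈[0..2] ⇒ -0.126756 +0.930990 -0.911715 = -0.107481;  D = +0.027393-0.103932i
d^4_{3,-1}: k∈[0..1] ⇒ +0.262371 -0.770816 = -0.508445;  D = -0.157281-0.483507i
d^4_{4,-1}: single k=0 term ⇒ -0.328422;  D = -0.254523-0.207555i
Y_4^{m'}(θ=1.1731,φ=0.9652) and Σ D·Y over m':
  (+0.0350-0.0572i)·(-0.2405+0.2106i)  (+0.0053+0.2302i)·(-0.3685-0.0925i)  (-0.2457-0.3629i)·(-0.0050-0.0133i)  (+0.4010+0.1712i)·(-0.1875+0.2708i)  (-0.0155+0.0026i)·(-0.0754+0.0000i)  (-0.3148+0.2880i)·(+0.1875+0.2708i)  (+0.0274-0.1039i)·(-0.0050+0.0133i)  (-0.1573-0.4835i)·(+0.3685-0.0925i)  (-0.2545-0.2076i)·(-0.2405-0.2106i)
Y_4^-1(R⁻¹ n̂) = -0.321992-0.073207i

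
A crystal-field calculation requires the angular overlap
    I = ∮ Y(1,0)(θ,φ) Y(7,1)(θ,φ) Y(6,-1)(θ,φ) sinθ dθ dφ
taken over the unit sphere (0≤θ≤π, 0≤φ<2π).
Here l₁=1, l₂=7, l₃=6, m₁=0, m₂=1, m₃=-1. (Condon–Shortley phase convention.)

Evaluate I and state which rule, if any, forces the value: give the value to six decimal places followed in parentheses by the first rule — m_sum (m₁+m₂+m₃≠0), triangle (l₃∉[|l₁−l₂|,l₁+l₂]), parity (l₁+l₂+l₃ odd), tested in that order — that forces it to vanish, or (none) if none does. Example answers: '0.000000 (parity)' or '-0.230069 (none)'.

Rules hold: Σm=0, L=14 even, 6≤6≤8.
N = 3·15·13 = 585
Δ = 2!·0!·12!/15! = 1/1365
Racah Σ t=1..1: t=1:−1/518400 = -1/518400
⇒ 3j(1 7 6; 0 0 0)² = 7/195, sgn -1
Racah Σ t=1..1: t=1:−1/604800 = -1/604800
⇒ 3j(1 7 6; 0 1 -1)² = 16/455, sgn +1
4πI² = N·(3j₀)²·(3jₘ)² = 48/65
I = -1·√(0.738462/4π) = -0.24241473
No selection rule forces the value: the integral is nonzero (none).

-0.242415 (none)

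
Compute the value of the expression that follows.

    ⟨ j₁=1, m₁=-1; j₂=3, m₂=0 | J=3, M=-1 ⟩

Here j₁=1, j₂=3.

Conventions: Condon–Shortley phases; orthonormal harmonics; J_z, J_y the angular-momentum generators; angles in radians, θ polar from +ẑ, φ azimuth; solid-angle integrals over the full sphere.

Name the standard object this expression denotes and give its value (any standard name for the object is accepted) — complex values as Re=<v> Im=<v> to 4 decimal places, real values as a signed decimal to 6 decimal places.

This is a Clebsch–Gordan (vector-coupling) coefficient.
√[7·1!1!5!/8! · 0!2!3!3!2!4!] = √(72)
  +(−1)^1/∏(1,0,1,2,0,3)! = -1/12  (running -1/12)
⟨..|..⟩ = √(72)·(-1/12) = -0.707107

Clebsch–Gordan coefficient, −√(1/2) ≈ -0.707107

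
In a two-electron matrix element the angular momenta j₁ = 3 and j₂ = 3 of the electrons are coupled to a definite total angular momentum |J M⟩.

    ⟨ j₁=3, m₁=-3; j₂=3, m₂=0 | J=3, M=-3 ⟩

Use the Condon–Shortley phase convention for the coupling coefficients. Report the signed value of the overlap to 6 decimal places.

√[7·3!3!3!/10! · 0!6!3!3!0!6!] = √(7776)
  +(−1)^3/∏(3,0,3,0,0,3)! = -1/216  (running -1/216)
⟨..|..⟩ = √(7776)·(-1/216) = -0.408248

−√(1/6) ≈ -0.408248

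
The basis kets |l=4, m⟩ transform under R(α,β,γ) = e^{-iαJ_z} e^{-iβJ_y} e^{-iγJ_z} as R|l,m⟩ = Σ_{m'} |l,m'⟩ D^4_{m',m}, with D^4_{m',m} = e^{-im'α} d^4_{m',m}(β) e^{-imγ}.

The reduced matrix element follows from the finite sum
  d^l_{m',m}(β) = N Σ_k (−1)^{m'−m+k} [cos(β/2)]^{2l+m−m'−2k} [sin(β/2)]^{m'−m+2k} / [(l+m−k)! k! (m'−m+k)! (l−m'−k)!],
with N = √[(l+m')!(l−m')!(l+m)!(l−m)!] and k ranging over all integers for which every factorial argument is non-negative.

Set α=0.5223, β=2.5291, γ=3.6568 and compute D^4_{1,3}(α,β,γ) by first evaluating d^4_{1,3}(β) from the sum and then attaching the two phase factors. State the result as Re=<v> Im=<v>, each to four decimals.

Re=-0.0405 Im=-0.0746

D^4_{1,3}(0.5223,2.5291,3.6568) = e^{-i·1·0.5223}·d^4_{1,3}(2.5291)·e^{-i·3·3.6568}. Compute d first:
With c≡cos(β/2)=0.301482 and s≡sin(β/2)=0.953472, N=[120·6·5040·1]^{1/2}=1904.940944
k∈{2,3} keeps every argument non-negative
  k=2: (−1)^0·1904.9409/(240)·0.3015^6·0.9535^2 = +0.005418
  k=3: (−1)^1·1904.9409/(144)·0.3015^4·0.9535^4 = -0.090322
d^4_{1,3}(2.5291) = +0.005418 -0.090322 = -0.084904
D = (+0.866674-0.498875i)·(-0.084904)·(-0.025172+0.999683i) = -0.040491-0.074627i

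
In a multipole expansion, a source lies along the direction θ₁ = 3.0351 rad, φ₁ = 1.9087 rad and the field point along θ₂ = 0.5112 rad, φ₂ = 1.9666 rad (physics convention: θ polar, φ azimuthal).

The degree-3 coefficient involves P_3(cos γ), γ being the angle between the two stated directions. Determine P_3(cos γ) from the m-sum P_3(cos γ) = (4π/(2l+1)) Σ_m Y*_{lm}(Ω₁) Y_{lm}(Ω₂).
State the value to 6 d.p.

-0.131918

Term-by-term m-sum for l=3 (normalisation 4π/7 = 1.795196):
  m=-3: (+0.000425-0.000265i) × (+0.045307+0.018274i) = +0.000024-0.000004i  (running Σ = +0.000024-0.000004i)
  m=-2: (+0.008957+0.007182i) × (-0.149909+0.151782i) = -0.002433+0.000283i  (running Σ = -0.002409+0.000279i)
  m=-1: (-0.044908+0.127804i) × (-0.170884-0.408956i) = +0.059940-0.003474i  (running Σ = +0.057532-0.003196i)
  m=0: (-0.721164-0.000000i) × (+0.261449+0.000000i) = -0.188547-0.000000i  (running Σ = -0.131015-0.003196i)
  m=1: (+0.044908+0.127804i) × (+0.170884-0.408956i) = +0.059940+0.003474i  (running Σ = -0.071075+0.000279i)
  m=2: (+0.008957-0.007182i) × (-0.149909-0.151782i) = -0.002433-0.000283i  (running Σ = -0.073508-0.000004i)
  m=3: (-0.000425-0.000265i) × (-0.045307+0.018274i) = +0.000024+0.000004i  (running Σ = -0.073484-0.000000i)
Σ over m = -0.073484-0.000000i; ×(4π/7) → -0.131918-0.000000i. Real part: -0.131918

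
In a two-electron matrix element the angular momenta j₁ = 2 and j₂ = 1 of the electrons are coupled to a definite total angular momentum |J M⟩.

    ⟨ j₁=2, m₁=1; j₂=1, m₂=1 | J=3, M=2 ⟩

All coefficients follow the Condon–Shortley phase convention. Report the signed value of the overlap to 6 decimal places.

√[7·0!4!2!/7! · 3!1!2!0!5!1!] = √(96)
  +(−1)^0/∏(0,0,1,2,3,0)! = 1/12  (running 1/12)
⟨..|..⟩ = √(96)·(1/12) = +0.816497

+√(2/3) = +0.816497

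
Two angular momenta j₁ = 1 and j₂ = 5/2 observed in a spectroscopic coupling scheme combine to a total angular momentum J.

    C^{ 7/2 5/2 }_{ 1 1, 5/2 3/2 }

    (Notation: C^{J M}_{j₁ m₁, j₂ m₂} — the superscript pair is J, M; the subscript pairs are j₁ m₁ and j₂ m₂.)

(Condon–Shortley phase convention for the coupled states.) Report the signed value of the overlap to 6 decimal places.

+0.845154  (= +√(5/7))

j₁+j₂−J=0  J+j₁−j₂=2  J−j₁+j₂=5  j₁+j₂+J+1=8
(j₁±m₁, j₂±m₂, J±M) = (2,0,4,1,6,1)
P² = 11520/7
sum k=0..0:
  [0] +1/48 = 1/48
S = 1/48
C² = P²·S² = 5/7 ; C = +0.845154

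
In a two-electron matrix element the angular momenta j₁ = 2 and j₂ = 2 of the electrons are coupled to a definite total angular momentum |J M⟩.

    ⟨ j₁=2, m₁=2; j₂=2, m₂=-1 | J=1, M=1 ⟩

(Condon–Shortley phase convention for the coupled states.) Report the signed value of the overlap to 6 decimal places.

triangle: 3!*1!*1!/6! = 6/720
(j±m)!: 4!*0!*1!*3!*2!*0! = 288
prefactor² = (2J+1)*Δ*N² = 36/5
  k=0: +1/(0!*3!*0!*1!*1!*0!) = 1/6
Σ = 1/6  ⇒  CG² = 36/5*(1/6)² = 1/5
CG = +√(1/5) = +0.447214

+0.447214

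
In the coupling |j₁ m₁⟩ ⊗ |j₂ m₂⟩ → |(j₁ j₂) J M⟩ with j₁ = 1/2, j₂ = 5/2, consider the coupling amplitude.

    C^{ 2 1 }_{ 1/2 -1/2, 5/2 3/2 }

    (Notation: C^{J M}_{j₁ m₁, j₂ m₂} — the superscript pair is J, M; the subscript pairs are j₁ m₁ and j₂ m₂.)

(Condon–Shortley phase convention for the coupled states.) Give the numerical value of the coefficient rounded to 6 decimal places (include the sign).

√[5·1!0!4!/6! · 0!1!4!1!3!1!] = √(24)
  +(−1)^1/∏(1,0,0,3,0,1)! = -1/6  (running -1/6)
⟨..|..⟩ = √(24)·(-1/6) = -0.816497

-0.816497  (= −√(2/3))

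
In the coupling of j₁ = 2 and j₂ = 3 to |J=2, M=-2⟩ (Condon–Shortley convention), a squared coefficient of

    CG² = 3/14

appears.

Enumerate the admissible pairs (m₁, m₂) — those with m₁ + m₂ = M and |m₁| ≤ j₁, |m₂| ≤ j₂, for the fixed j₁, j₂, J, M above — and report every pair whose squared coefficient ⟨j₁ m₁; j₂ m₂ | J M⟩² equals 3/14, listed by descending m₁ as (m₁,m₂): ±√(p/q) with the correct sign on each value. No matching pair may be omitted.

(-1,-1): +√(3/14)

Admissible pairs with m₁+m₂ = M = -2: (-2,0), (-1,-1), (0,-2), (1,-3)
  (m₁,m₂)=(1,-3): CG² = 5/14, CG = +√(5/14)
  (m₁,m₂)=(0,-2): CG² = 5/14, CG = −√(5/14)
  (m₁,m₂)=(-1,-1): CG² = 3/14, CG = +√(3/14)   ← matches the target
  (m₁,m₂)=(-2,0): CG² = 1/14, CG = −√(1/14)
Pairs with CG² = 3/14: (-1,-1): +√(3/14)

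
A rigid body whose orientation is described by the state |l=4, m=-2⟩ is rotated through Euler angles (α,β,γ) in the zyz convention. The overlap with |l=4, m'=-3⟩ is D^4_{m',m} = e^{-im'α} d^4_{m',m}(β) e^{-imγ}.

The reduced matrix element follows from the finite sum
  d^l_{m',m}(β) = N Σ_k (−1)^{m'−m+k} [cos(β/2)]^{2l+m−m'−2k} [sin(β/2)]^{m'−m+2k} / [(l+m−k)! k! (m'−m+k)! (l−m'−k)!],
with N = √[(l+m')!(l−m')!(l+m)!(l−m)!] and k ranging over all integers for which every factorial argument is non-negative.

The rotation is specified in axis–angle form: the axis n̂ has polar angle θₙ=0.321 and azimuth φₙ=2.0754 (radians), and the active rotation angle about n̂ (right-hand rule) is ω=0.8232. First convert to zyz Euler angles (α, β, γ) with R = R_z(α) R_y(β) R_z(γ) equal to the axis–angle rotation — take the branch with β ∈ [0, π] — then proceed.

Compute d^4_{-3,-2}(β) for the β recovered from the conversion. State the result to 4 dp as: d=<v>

d=0.4248

Axis–angle → zyz. n̂ = (sinθₙcosφₙ, sinθₙsinφₙ, cosθₙ) = (-0.152539, +0.276192, +0.948920), ω = 0.8232.
R = I cosω + sinω [n̂]ₓ + (1−cosω) n̂n̂ᵀ gives
  R = [+0.687327, -0.709354, +0.156201; +0.682380, +0.704298, +0.195760; -0.248875, -0.027962, +0.968132]
β = atan2(√(R₁₃²+R₂₃²), R₃₃) = 0.253136; α = atan2(R₂₃, R₁₃) mod 2π = 0.897323; γ = atan2(R₃₂, −R₃₁) mod 2π = 6.171301
d^4_{-3,-2}(β=0.2531) via the finite sum:
c=cos(0.253136/2)=0.992001, s=sin(0.253136/2)=0.126230; N=√[1·5040·2·720]=2693.993318
k: max(0,(-2)−(-3))=1 … min(4+(-2),4−(-3))=2
  k=1: (−1)^0·2693.9933/(720)·0.9920^7·0.1262^1 = +0.446491
  k=2: (−1)^1·2693.9933/(240)·0.9920^5·0.1262^3 = -0.021689
d^4_{-3,-2}(0.2531) = +0.446491 -0.021689 = +0.424802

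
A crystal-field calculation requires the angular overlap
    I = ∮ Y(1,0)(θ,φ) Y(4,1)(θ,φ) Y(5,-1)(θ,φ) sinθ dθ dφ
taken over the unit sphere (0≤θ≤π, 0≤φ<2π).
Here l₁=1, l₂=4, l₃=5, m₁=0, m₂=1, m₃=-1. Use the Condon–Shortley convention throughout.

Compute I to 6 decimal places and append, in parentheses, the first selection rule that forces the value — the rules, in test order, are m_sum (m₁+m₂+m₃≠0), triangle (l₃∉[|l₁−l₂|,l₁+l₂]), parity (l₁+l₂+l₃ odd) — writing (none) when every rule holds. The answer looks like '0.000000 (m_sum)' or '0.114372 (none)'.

-0.240571 (none)

m-sum 0 ✓  L=10 even ✓  3≤5≤5 ✓
Π(2lᵢ+1) = 3×9×11 = 297
triangle coeff Δ(1,4,5) = 1/495
Σ_t [0,0]: t=0:+1/576 = 1/576
(3j)²=5/99 [(1 4 5; 0 0 0)], sign=-1
Σ_t [0,0]: t=0:+1/720 = 1/720
(3j)²=8/165 [(1 4 5; 0 1 -1)], sign=+1
⇒ 4πI² = 8/11
I = (-1)√(8/11/(4π)) = -0.24057125
No selection rule forces the value: the integral is nonzero (none).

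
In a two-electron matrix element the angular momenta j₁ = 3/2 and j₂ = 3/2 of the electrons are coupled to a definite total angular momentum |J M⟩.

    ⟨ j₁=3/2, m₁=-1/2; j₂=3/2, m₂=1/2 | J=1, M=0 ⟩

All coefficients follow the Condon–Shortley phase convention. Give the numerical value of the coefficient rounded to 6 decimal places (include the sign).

triangle: 2!*1!*1!/5! = 2/120
(j±m)!: 1!*2!*2!*1!*1!*1! = 4
prefactor² = (2J+1)*Δ*N² = 1/5
  k=1: −1/(1!*1!*1!*1!*0!*0!) = -1
  k=2: +1/(2!*0!*0!*0!*1!*1!) = 1/2
Σ = -1/2  ⇒  CG² = 1/5*(-1/2)² = 1/20
CG = −√(1/20) = -0.223607

−√(1/20) = -0.223607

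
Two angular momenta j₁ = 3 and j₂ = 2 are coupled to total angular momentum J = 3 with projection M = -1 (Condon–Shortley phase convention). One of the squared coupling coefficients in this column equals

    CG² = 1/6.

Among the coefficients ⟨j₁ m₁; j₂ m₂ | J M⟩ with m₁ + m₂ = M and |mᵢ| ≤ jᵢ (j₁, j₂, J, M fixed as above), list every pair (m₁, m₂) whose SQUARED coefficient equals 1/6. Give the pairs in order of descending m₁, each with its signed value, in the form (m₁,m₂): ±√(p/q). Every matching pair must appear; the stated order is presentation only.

(-3,2): +√(1/6)

Admissible pairs with m₁+m₂ = M = -1: (-3,2), (-2,1), (-1,0), (0,-1), (1,-2)
  (m₁,m₂)=(1,-2): CG² = 2/5, CG = +√(2/5)
  (m₁,m₂)=(0,-1): CG² = 1/30, CG = −√(1/30)
  (m₁,m₂)=(-1,0): CG² = 3/20, CG = −√(3/20)
  (m₁,m₂)=(-2,1): CG² = 1/4, CG = +√(1/4)
  (m₁,m₂)=(-3,2): CG² = 1/6, CG = +√(1/6)   ← matches the target
Pairs with CG² = 1/6: (-3,2): +√(1/6)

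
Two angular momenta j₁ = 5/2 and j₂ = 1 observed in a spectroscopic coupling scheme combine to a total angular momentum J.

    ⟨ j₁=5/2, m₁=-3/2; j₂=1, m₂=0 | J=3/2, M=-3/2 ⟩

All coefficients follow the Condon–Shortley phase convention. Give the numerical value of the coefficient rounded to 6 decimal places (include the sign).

−√(4/15) ≈ -0.516398

√[4·2!3!0!/6! · 1!4!1!1!0!3!] = √(48/5)
  +(−1)^1/∏(1,1,3,0,0,0)! = -1/6  (running -1/6)
⟨..|..⟩ = √(48/5)·(-1/6) = -0.516398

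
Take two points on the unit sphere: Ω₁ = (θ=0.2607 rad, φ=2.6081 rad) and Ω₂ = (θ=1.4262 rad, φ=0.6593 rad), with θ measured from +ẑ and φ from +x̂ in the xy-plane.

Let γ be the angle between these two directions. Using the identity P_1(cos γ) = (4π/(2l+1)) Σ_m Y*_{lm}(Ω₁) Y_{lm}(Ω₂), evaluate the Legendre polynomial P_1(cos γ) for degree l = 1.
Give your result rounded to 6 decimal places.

Expand P_1 via completeness: Σ_{m} conj(Y_{1,m}) at Ω₁ times Y_{1,m} at Ω₂ —
  m=-1: Y*=(-0.076678, 0.045288)  Y=(0.270236, -0.209429)  product (-0.011237, 0.028297)
  m=+0: Y*=(0.472093, -0.000000)  Y=(0.070404, 0.000000)  product (0.033237, 0.000000)
  m=+1: Y*=(0.076678, 0.045288)  Y=(-0.270236, -0.209429)  product (-0.011237, -0.028297)
Total Σ_m = (0.010764, 0.000000). Multiply by 4.188790: (0.045088, 0.000000). P_1(cos γ) = 0.045088

0.045088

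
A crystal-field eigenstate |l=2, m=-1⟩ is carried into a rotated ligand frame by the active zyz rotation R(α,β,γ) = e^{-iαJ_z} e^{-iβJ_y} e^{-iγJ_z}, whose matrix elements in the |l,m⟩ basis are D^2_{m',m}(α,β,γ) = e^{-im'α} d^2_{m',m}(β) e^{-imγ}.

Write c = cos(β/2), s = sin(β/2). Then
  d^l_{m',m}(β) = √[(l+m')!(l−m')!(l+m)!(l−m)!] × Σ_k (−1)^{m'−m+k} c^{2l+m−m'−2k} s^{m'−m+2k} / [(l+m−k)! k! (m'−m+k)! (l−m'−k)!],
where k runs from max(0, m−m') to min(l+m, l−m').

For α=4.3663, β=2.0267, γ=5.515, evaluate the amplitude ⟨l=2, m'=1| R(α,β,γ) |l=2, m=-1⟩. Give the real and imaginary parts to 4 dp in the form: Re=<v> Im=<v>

Re=0.0352 Im=0.0785

D^2_{1,-1}(4.3663,2.0267,5.5150) = e^{-i·1·4.3663}·d^2_{1,-1}(2.0267)·e^{-i·-1·5.5150}. Compute d first:
Half-angle: c=0.529021, s=0.848609. N=√(6·1·1·6)=6.000000
The bounds max(0,m−m')=0 and min(l+m,l−m')=1 give 2 terms
  k=0: (−1)^2·6.0000/(2)·0.5290^2·0.8486^2 = +0.604619
  k=1: (−1)^3·6.0000/(6)·0.5290^0·0.8486^4 = -0.518597
d^2_{1,-1}(2.0267) = +0.604619 -0.518597 = +0.086022
Phases: e^{-i·(1)·4.3663}=-0.339221+0.940707i, e^{-i·(-1)·5.5150}=+0.719173-0.694831i ⇒ D=+0.035241+0.078472i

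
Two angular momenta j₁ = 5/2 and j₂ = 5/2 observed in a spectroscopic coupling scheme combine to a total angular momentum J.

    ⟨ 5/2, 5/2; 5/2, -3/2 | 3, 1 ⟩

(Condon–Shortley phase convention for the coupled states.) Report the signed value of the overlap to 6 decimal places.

j₁+j₂−J=2  J+j₁−j₂=3  J−j₁+j₂=3  j₁+j₂+J+1=9
(j₁±m₁, j₂±m₂, J±M) = (5,0,1,4,4,2)
P² = 192
sum k=0..0:
  [0] +1/24 = 1/24
S = 1/24
C² = P²·S² = 1/3 ; C = +0.577350

+0.577350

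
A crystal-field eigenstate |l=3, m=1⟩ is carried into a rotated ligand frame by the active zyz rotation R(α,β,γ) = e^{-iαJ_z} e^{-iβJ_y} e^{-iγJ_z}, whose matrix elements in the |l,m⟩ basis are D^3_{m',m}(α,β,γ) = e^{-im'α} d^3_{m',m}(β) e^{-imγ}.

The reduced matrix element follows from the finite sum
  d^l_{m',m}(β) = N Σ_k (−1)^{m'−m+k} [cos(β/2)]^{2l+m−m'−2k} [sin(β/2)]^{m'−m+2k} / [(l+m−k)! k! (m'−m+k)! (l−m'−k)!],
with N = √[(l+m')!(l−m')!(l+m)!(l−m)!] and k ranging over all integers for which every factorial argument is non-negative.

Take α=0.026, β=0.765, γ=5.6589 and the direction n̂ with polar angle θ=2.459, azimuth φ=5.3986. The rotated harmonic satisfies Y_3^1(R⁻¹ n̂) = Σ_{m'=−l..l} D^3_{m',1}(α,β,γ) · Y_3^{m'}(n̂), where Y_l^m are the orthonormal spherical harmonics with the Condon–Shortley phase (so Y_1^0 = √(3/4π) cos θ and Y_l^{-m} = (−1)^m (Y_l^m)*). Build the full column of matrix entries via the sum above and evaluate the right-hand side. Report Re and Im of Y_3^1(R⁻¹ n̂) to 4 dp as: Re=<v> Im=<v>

Re=0.1770 Im=0.0135

Need the full column D^3_{m',1} for m'=−3..3 at α=0.0260, β=0.7650, γ=5.6589.
cos(β/2)=0.927734, sin(β/2)=0.373241
d^3_{-3,1}: single k=4 term ⇒ +0.064692;  D = +0.049384+0.041789i
d^3_{-2,1}: k∈[3..4] ⇒ +0.262584 -0.021251 = +0.241334;  D = +0.188217+0.151051i
d^3_{-1,1}: k∈[2..4] ⇒ +0.619191 -0.133627 +0.002704 = +0.488267;  D = +0.388617+0.295604i
d^3_{0,1}: k∈[1..3] ⇒ +0.888584 -0.431470 +0.023279 = +0.480392;  D = +0.389781+0.280798i
d^3_{1,1}: k∈[0..2] ⇒ +0.637591 -0.825588 +0.100220 = -0.087777;  D = -0.072530-0.049438i
d^3_{2,1}: k∈[0..1] ⇒ -0.811162 +0.262584 = -0.548578;  D = -0.461170-0.297085i
d^3_{3,1}: single k=0 term ⇒ +0.399686;  D = +0.341516+0.207644i
Y_3^{m'}(θ=2.459,φ=5.3986) and Σ D·Y over m':
  (+0.0494+0.0418i)·(-0.0925+0.0491i)  (+0.1882+0.1511i)·(+0.0622-0.3094i)  (+0.3886+0.2956i)·(+0.2597+0.3171i)  (+0.3898+0.2808i)·(-0.0030+0.0000i)  (-0.0725-0.0494i)·(-0.2597+0.3171i)  (-0.4612-0.2971i)·(+0.0622+0.3094i)  (+0.3415+0.2076i)·(+0.0925+0.0491i)
Y_3^1(R⁻¹ n̂) = +0.176966+0.013537i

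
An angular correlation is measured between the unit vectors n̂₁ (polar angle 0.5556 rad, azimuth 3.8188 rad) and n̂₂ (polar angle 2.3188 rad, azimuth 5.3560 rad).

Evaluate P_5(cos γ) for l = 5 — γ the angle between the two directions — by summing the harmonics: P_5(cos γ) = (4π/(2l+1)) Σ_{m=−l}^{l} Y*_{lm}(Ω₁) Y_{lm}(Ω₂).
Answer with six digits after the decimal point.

0.065082

Addition theorem: P_5(cos γ) = (4π/11) Σ_m Y*_{lm}(Ω₁) Y_{lm}(Ω₂), m = −5…5:
  [-5]  conj(Y_{5,-5})(Ω₁) = (0.018385, 0.004586) ; Y_{5,-5}(Ω₂) = (-0.007505, -0.097957) ; Δ = (0.000311, -0.001835)
  [-4]  conj(Y_{5,-4})(Ω₁) = (-0.087615, 0.040476) ; Y_{5,-4}(Ω₂) = (0.243134, 0.154865) ; Δ = (-0.027570, -0.003728)
  [-3]  conj(Y_{5,-3})(Ω₁) = (0.124071, -0.249902) ; Y_{5,-3}(Ω₂) = (-0.403486, 0.151890) ; Δ = (-0.012103, 0.119677)
  [-2]  conj(Y_{5,-2})(Ω₁) = (0.100226, 0.455937) ; Y_{5,-2}(Ω₂) = (0.067231, -0.230696) ; Δ = (0.111921, 0.007532)
  [-1]  conj(Y_{5,-1})(Ω₁) = (-0.241663, -0.194310) ; Y_{5,-1}(Ω₂) = (-0.138383, -0.184468) ; Δ = (-0.002402, 0.071468)
  [+0]  conj(Y_{5,0})(Ω₁) = (-0.268612, -0.000000) ; Y_{5,0}(Ω₂) = (0.310277, 0.000000) ; Δ = (-0.083344, -0.000000)
  [+1]  conj(Y_{5,1})(Ω₁) = (0.241663, -0.194310) ; Y_{5,1}(Ω₂) = (0.138383, -0.184468) ; Δ = (-0.002402, -0.071468)
  [+2]  conj(Y_{5,2})(Ω₁) = (0.100226, -0.455937) ; Y_{5,2}(Ω₂) = (0.067231, 0.230696) ; Δ = (0.111921, -0.007532)
  [+3]  conj(Y_{5,3})(Ω₁) = (-0.124071, -0.249902) ; Y_{5,3}(Ω₂) = (0.403486, 0.151890) ; Δ = (-0.012103, -0.119677)
  [+4]  conj(Y_{5,4})(Ω₁) = (-0.087615, -0.040476) ; Y_{5,4}(Ω₂) = (0.243134, -0.154865) ; Δ = (-0.027570, 0.003728)
  [+5]  conj(Y_{5,5})(Ω₁) = (-0.018385, 0.004586) ; Y_{5,5}(Ω₂) = (0.007505, -0.097957) ; Δ = (0.000311, 0.001835)
Total Σ_m = (0.056970, 0.000000). Multiply by 1.142397: (0.065082, 0.000000). P_5(cos γ) = 0.065082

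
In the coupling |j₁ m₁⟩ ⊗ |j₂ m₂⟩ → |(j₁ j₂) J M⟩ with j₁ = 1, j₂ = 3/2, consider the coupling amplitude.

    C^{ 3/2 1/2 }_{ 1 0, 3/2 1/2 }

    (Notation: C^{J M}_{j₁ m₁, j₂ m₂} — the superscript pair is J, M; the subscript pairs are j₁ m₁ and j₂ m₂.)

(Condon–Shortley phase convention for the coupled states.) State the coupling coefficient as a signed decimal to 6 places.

−√(1/15) = -0.258199

√[4·1!1!2!/5! · 1!1!2!1!2!1!] = √(4/15)
  +(−1)^0/∏(0,1,1,2,0,0)! = 1/2  (running 1/2)
  +(−1)^1/∏(1,0,0,1,1,1)! = -1  (running -1/2)
⟨..|..⟩ = √(4/15)·(-1/2) = -0.258199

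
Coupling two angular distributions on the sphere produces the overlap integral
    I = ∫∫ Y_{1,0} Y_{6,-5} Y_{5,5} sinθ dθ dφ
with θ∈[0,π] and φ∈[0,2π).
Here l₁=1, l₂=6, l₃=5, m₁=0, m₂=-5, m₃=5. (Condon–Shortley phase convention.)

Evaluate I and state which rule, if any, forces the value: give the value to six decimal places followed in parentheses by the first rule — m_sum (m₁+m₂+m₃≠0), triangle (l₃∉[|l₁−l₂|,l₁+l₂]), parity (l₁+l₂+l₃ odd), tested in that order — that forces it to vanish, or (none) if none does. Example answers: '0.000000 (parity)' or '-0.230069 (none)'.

m-sum 0 ✓  L=12 even ✓  5≤5≤7 ✓
Π(2lᵢ+1) = 3×13×11 = 429
triangle coeff Δ(1,6,5) = 1/858
Σ_t [1,1]: t=1:−1/14400 = -1/14400
(3j)²=6/143 [(1 6 5; 0 0 0)], sign=+1
Σ_t [1,1]: t=1:−1/3628800 = -1/3628800
(3j)²=1/78 [(1 6 5; 0 -5 5)], sign=-1
⇒ 4πI² = 3/13
I = (-1)√(3/13/(4π)) = -0.13551395
No selection rule forces the value: the integral is nonzero (none).

-0.135514 (none)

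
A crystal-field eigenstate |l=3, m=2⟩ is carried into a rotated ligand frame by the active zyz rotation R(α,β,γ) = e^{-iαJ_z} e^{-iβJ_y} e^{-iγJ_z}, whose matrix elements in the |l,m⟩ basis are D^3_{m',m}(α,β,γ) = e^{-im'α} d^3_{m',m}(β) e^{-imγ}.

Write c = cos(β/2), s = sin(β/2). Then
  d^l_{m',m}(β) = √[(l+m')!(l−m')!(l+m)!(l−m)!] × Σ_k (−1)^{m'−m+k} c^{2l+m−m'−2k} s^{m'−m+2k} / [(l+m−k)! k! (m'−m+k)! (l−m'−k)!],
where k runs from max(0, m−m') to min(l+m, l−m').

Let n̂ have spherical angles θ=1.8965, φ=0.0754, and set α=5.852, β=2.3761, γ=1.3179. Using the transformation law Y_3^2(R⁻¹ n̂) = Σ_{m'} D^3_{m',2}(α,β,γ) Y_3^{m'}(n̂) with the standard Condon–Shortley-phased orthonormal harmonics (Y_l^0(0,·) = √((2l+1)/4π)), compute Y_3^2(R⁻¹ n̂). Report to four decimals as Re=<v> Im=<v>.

Re=-0.0871 Im=0.2764

Need the full column D^3_{m',2} for m'=−3..3 at α=5.8520, β=2.3761, γ=1.3179.
cos(β/2)=0.373469, sin(β/2)=0.927642
d^3_{-3,2}: single k=5 term ⇒ +0.628397;  D = -0.443291+0.445393i
d^3_{-2,2}: k∈[4..5] ⇒ +0.516420 -0.637212 = -0.120792;  D = +0.113194-0.042165i
d^3_{-1,2}: k∈[3..4] ⇒ +0.262989 -0.811257 = -0.548268;  D = +0.546743+0.040867i
d^3_{0,2}: k∈[2..3] ⇒ +0.091694 -0.565709 = -0.474015;  D = +0.414664+0.229661i
d^3_{1,2}: k∈[1..2] ⇒ +0.021314 -0.262989 = -0.241675;  D = +0.143126+0.194735i
d^3_{2,2}: k∈[0..1] ⇒ +0.002714 -0.083705 = -0.080992;  D = +0.016299+0.079334i
d^3_{3,2}: single k=0 term ⇒ -0.016509;  D = -0.003741+0.016080i
Y_3^{m'}(θ=1.8965,φ=0.0754) and Σ D·Y over m':
  (-0.4433+0.4454i)·(+0.3458-0.0796i)  (+0.1132-0.0422i)·(-0.2902+0.0441i)  (+0.5467+0.0409i)·(-0.1490+0.0113i)  (+0.4147+0.2297i)·(+0.2971+0.0000i)  (+0.1431+0.1947i)·(+0.1490+0.0113i)  (+0.0163+0.0793i)·(-0.2902-0.0441i)  (-0.0037+0.0161i)·(-0.3458-0.0796i)
Y_3^2(R⁻¹ n̂) = -0.087090+0.276433i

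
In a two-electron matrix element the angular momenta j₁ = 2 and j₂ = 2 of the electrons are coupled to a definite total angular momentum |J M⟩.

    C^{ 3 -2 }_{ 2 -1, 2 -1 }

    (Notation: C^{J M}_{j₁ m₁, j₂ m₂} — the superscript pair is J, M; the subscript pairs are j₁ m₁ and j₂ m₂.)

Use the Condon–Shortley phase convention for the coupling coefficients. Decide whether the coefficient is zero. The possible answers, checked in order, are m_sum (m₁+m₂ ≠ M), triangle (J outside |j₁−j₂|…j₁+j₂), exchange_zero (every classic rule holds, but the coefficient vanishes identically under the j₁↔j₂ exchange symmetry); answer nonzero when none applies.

exchange_zero

m-sum: m₁+m₂ = -1+(-1) = -2, M = -2  ✓
triangle: |j₁−j₂| = 0 ≤ J = 3 ≤ j₁+j₂ = 4  ✓
exchange: j₁=j₂ and m₁=m₂, and (−1)^(j₁+j₂−J) = (−1)^1 = −1 forces ⟨j₁m₁;j₂m₂|JM⟩ = −⟨j₂m₂;j₁m₁|JM⟩ = −⟨j₁m₁;j₂m₂|JM⟩ ⇒ the coefficient vanishes identically
Racah sum check: Σ_k collapses to 0 ⇒ CG = 0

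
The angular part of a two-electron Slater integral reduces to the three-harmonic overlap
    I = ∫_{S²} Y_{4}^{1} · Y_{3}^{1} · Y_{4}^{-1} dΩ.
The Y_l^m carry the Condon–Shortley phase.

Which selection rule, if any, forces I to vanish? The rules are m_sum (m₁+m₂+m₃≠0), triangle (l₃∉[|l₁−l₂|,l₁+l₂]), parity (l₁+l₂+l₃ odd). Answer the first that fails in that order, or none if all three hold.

m_sum

m₁+m₂+m₃ = 1 + 1 − 1 = 1  ✗
triangle: |4−3|=1 ≤ l₃=4 ≤ 4+3=7
parity: l₁+l₂+l₃ = 11 is odd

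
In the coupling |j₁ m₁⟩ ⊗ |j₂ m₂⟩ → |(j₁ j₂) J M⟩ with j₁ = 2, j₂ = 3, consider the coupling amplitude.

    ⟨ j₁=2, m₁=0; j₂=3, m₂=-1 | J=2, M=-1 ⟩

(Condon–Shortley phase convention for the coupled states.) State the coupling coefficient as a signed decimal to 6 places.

-0.377964

triangle: 3!*1!*3!/8! = 36/40320
(j±m)!: 2!*2!*2!*4!*1!*3! = 1152
prefactor² = (2J+1)*Δ*N² = 36/7
  k=1: −1/(1!*2!*1!*1!*0!*2!) = -1/4
  k=2: +1/(2!*1!*0!*0!*1!*3!) = 1/12
Σ = -1/6  ⇒  CG² = 36/7*(-1/6)² = 1/7
CG = −√(1/7) = -0.377964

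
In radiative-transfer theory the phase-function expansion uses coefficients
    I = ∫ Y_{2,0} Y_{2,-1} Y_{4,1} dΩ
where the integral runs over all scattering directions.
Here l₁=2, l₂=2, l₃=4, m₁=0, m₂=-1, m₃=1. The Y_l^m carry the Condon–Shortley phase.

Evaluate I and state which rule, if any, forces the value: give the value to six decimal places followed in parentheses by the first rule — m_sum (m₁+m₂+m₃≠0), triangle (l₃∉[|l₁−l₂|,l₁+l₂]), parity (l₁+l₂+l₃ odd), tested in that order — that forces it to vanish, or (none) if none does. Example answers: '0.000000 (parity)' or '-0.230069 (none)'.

Rules hold: Σm=0, L=8 even, 0≤4≤4.
N = 5·5·9 = 225
Δ = 0!·4!·4!/9! = 1/630
Racah Σ t=0..0: t=0:+1/16 = 1/16
⇒ 3j(2 2 4; 0 0 0)² = 2/35, sgn +1
Racah Σ t=0..0: t=0:+1/24 = 1/24
⇒ 3j(2 2 4; 0 -1 1)² = 1/21, sgn -1
4πI² = N·(3j₀)²·(3jₘ)² = 30/49
I = -1·√(0.612245/4π) = -0.22072812
No selection rule forces the value: the integral is nonzero (none).

-0.220728 (none)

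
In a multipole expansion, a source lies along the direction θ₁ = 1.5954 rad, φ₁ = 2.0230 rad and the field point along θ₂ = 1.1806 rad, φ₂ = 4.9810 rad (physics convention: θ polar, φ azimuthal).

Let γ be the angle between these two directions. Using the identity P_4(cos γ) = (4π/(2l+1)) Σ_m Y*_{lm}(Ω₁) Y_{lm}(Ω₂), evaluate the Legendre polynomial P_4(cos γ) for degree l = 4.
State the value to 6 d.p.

Term-by-term m-sum for l=4 (normalisation 4π/9 = 1.396263):
  [-4]  conj(Y_{4,-4})(Ω₁) = -0.10421 + 0.42954j ; Y_{4,-4}(Ω₂) = 0.15417 - 0.28468j ; Δ = 0.10621 + 0.09589j
  [-3]  conj(Y_{4,-3})(Ω₁) = -0.03006 + 0.00654j ; Y_{4,-3}(Ω₂) = -0.27169 - 0.26080j ; Δ = 0.00987 + 0.00606j
  [-2]  conj(Y_{4,-2})(Ω₁) = 0.20579 + 0.26168j ; Y_{4,-2}(Ω₂) = -0.00314 + 0.00187j ; Δ = -0.00114 - 0.00044j
  [-1]  conj(Y_{4,-1})(Ω₁) = -0.01523 + 0.03135j ; Y_{4,-1}(Ω₂) = -0.08777 - 0.31886j ; Δ = 0.01133 + 0.00210j
  [+0]  conj(Y_{4,0})(Ω₁) = 0.31544 + 0.00000j ; Y_{4,0}(Ω₂) = -0.06430 + 0.00000j ; Δ = -0.02028 + 0.00000j
  [+1]  conj(Y_{4,1})(Ω₁) = 0.01523 + 0.03135j ; Y_{4,1}(Ω₂) = 0.08777 - 0.31886j ; Δ = 0.01133 - 0.00210j
  [+2]  conj(Y_{4,2})(Ω₁) = 0.20579 - 0.26168j ; Y_{4,2}(Ω₂) = -0.00314 - 0.00187j ; Δ = -0.00114 + 0.00044j
  [+3]  conj(Y_{4,3})(Ω₁) = 0.03006 + 0.00654j ; Y_{4,3}(Ω₂) = 0.27169 - 0.26080j ; Δ = 0.00987 - 0.00606j
  [+4]  conj(Y_{4,4})(Ω₁) = -0.10421 - 0.42954j ; Y_{4,4}(Ω₂) = 0.15417 + 0.28468j ; Δ = 0.10621 - 0.09589j
Accumulated sum 0.23228 + 0.00000j; after 4π/(2l+1) scaling, 0.32433 + 0.00000j ⇒ P_4 = 0.324331

0.324331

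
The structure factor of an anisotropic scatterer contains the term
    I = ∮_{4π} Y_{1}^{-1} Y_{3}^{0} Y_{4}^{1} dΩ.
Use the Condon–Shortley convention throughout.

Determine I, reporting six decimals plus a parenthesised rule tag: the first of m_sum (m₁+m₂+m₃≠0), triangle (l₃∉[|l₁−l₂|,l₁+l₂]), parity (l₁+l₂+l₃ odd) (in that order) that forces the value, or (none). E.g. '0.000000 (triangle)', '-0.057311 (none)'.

-0.194664 (none)

m-sum 0 ✓  L=8 even ✓  2≤4≤4 ✓
Π(2lᵢ+1) = 3×7×9 = 189
triangle coeff Δ(1,3,4) = 1/252
Σ_t [0,0]: t=0:+1/36 = 1/36
(3j)²=4/63 [(1 3 4; 0 0 0)], sign=+1
Σ_t [0,0]: t=0:+1/72 = 1/72
(3j)²=5/126 [(1 3 4; -1 0 1)], sign=-1
⇒ 4πI² = 10/21
I = (-1)√(10/21/(4π)) = -0.19466390
No selection rule forces the value: the integral is nonzero (none).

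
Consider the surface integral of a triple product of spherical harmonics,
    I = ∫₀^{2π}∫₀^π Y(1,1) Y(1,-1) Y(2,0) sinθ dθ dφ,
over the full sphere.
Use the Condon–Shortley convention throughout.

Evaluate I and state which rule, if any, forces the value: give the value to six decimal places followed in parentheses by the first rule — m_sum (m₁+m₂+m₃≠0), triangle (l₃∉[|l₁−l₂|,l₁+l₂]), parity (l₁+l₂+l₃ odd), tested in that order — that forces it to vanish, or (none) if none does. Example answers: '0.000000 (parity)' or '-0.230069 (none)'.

m-sum 0 ✓  L=4 even ✓  0≤2≤2 ✓
Π(2lᵢ+1) = 3×3×5 = 45
triangle coeff Δ(1,1,2) = 1/30
Σ_t [0,0]: t=0:+1/1 = 1/1
(3j)²=2/15 [(1 1 2; 0 0 0)], sign=+1
Σ_t [0,0]: t=0:+1/4 = 1/4
(3j)²=1/30 [(1 1 2; 1 -1 0)], sign=+1
⇒ 4πI² = 1/5
I = (+1)√(1/5/(4π)) = 0.12615663
No selection rule forces the value: the integral is nonzero (none).

0.126157 (none)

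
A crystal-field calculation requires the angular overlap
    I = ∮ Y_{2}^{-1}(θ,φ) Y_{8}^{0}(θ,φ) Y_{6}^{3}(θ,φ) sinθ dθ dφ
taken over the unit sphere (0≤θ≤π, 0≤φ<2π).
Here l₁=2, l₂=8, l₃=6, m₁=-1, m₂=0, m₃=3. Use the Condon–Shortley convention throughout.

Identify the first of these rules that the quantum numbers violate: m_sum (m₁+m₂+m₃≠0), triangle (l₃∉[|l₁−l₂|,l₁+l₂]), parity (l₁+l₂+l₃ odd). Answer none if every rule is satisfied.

m_sum

azimuthal sum: -1 + 0 + 3 = 2  ✗
6 ≤ 6 ≤ 10 (triangle on l)
L = 2 + 8 + 6 = 16 (even)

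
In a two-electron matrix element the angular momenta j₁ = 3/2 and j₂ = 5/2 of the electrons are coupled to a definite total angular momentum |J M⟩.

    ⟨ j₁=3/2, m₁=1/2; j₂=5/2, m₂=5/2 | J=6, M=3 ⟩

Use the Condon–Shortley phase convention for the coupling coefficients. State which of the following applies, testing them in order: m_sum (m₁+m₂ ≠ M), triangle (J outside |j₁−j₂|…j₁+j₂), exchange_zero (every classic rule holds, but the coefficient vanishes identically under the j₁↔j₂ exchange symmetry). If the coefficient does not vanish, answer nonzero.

triangle

m-sum: m₁+m₂ = 1/2+5/2 = 3, M = 3  ✓
triangle: need |j₁−j₂| ≤ J ≤ j₁+j₂, i.e. J ∈ [1, 4]; J = 6 is outside ✗ ⇒ coefficient is 0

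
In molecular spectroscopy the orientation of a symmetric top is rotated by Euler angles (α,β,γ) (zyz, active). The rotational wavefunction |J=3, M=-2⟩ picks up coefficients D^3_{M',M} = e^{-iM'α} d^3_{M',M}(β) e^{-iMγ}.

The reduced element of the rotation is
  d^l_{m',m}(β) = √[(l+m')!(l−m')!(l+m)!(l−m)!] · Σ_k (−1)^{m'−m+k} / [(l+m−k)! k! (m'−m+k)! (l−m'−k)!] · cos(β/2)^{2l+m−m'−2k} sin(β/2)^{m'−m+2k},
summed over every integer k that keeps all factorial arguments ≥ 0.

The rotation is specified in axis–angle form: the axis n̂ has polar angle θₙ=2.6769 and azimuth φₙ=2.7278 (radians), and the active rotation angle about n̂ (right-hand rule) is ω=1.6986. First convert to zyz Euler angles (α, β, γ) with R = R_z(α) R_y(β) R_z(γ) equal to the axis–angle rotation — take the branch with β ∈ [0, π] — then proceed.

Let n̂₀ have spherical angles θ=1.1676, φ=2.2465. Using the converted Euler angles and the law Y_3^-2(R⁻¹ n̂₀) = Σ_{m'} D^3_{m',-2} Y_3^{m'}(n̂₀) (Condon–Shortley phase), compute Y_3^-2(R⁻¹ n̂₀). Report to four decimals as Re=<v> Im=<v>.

Re=-0.0211 Im=-0.1235

Axis–angle → zyz. n̂ = (sinθₙcosφₙ, sinθₙsinφₙ, cosθₙ) = (-0.410325, +0.180194, -0.893959), ω = 1.6986.
R = I cosω + sinω [n̂]ₓ + (1−cosω) n̂n̂ᵀ gives
  R = [+0.062370, +0.803307, +0.592291; -0.970030, -0.090848, +0.225362; +0.234843, -0.588596, +0.773565]
β = atan2(√(R₁₃²+R₂₃²), R₃₃) = 0.686348; α = atan2(R₂₃, R₁₃) mod 2π = 0.363577; γ = atan2(R₃₂, −R₃₁) mod 2π = 4.332755
Need the full column D^3_{m',-2} for m'=−3..3 at α=0.3636, β=0.6863, γ=4.3328.
cos(β/2)=0.941691, sin(β/2)=0.336478
d^3_{-3,-2}: single k=1 term ⇒ +0.610344;  D = -0.577122-0.198622i
d^3_{-2,-2}: k∈[0..1] ⇒ +0.697351 -0.445161 = +0.252190;  D = -0.252060+0.008098i
d^3_{-1,-2}: k∈[0..1] ⇒ -0.787951 +0.201199 = -0.586753;  D = +0.541415-0.226162i
d^3_{0,-2}: k∈[0..1] ⇒ +0.487649 -0.062259 = +0.425390;  D = -0.308553+0.292835i
d^3_{1,-2}: k∈[0..1] ⇒ -0.201199 +0.012844 = -0.188355;  D = +0.081580-0.169771i
d^3_{2,-2}: k∈[0..1] ⇒ +0.056835 -0.001451 = +0.055383;  D = -0.004667+0.055186i
d^3_{3,-2}: single k=0 term ⇒ -0.009949;  D = -0.002742-0.009563i
Y_3^{m'}(θ=1.1676,φ=2.2465) and Σ D·Y over m':
  (-0.5771-0.1986i)·(+0.2915-0.1431i)  (-0.2521+0.0081i)·(-0.0738+0.3311i)  (+0.5414-0.2262i)·(+0.0428+0.0534i)  (-0.3086+0.2928i)·(-0.3266+0.0000i)  (+0.0816-0.1698i)·(-0.0428+0.0534i)  (-0.0047+0.0552i)·(-0.0738-0.3311i)  (-0.0027-0.0096i)·(-0.2915-0.1431i)
Y_3^-2(R⁻¹ n̂) = -0.021058-0.123500i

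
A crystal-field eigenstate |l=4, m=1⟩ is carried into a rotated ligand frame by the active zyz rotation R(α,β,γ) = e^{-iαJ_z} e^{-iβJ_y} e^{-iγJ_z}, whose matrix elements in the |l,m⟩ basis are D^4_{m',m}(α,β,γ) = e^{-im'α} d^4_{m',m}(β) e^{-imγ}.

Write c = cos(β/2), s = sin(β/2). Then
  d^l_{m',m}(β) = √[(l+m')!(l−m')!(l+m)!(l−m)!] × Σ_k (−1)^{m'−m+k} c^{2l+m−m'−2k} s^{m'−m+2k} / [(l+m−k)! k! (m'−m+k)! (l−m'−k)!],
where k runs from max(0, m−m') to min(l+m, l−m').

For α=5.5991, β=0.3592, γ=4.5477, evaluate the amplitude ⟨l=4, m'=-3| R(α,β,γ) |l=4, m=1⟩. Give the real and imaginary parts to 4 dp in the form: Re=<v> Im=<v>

Re=0.0118 Im=-0.0039

D^4_{-3,1}(5.5991,0.3592,4.5477) = e^{-i·-3·5.5991}·d^4_{-3,1}(0.3592)·e^{-i·1·4.5477}. Compute d first:
Half-angle: c=0.983915, s=0.178636. N=√(1·5040·120·6)=1904.940944
The bounds max(0,m−m')=4 and min(l+m,l−m')=5 give 2 terms
  k=4: (−1)^0·1904.9409/(144)·0.9839^4·0.1786^4 = +0.012625
  k=5: (−1)^1·1904.9409/(240)·0.9839^2·0.1786^6 = -0.000250
d^4_{-3,1}(0.3592) = +0.012625 -0.000250 = +0.012375
Phases: e^{-i·(-3)·5.5991}=-0.463073-0.886320i, e^{-i·(1)·4.5477}=-0.163946+0.986469i ⇒ D=+0.011759-0.003855i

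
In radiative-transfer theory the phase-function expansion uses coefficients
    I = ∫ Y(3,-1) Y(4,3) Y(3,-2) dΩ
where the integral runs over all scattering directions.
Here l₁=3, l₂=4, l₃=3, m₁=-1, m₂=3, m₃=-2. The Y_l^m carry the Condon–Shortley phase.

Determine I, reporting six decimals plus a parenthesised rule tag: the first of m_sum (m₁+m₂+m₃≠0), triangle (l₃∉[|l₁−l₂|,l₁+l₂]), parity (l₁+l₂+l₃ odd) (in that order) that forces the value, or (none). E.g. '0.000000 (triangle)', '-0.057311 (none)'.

-0.095955 (none)

Checks pass: Σm=0; 10 even; l₃=3∈[1,7].
(2·3+1)(2·4+1)(2·3+1) = 441
Δ: 4! 2! 4! / 11! → 1/34650
sum: t=1:−1/72 t=2:+1/16 t=3:−1/72 = 5/144
3j²(3 4 3; 0 0 0) = Δ·Π!·Σ² = 2/77  (sign -1)
sum: t=3:−1/144 t=4:+1/288 = -1/288
3j²(3 4 3; -1 3 -2) = Δ·Π!·Σ² = 1/99  (sign +1)
combine: 4πI² = 441·2/77·1/99 = 14/121
take √, sign -1: I = -0.09595473
No selection rule forces the value: the integral is nonzero (none).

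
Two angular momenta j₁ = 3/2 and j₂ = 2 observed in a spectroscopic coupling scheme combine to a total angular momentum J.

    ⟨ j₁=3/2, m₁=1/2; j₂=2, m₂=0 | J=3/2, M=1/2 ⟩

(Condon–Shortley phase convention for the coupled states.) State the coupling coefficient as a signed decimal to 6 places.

triangle: 2!*1!*2!/6! = 4/720
(j±m)!: 2!*1!*2!*2!*2!*1! = 16
prefactor² = (2J+1)*Δ*N² = 16/45
  k=0: +1/(0!*2!*1!*2!*0!*0!) = 1/4
  k=1: −1/(1!*1!*0!*1!*1!*1!) = -1
Σ = -3/4  ⇒  CG² = 16/45*(-3/4)² = 1/5
CG = −√(1/5) = -0.447214

-0.447214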